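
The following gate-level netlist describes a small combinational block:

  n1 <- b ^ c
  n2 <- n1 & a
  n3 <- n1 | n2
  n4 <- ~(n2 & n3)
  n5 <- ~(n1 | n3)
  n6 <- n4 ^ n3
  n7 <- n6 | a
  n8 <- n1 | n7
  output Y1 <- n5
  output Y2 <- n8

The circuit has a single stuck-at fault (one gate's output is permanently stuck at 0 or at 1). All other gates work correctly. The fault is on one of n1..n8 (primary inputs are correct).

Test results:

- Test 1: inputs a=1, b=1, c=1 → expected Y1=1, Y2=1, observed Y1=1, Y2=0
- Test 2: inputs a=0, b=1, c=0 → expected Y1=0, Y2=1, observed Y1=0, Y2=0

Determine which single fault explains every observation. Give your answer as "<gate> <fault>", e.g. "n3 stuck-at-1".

n8 stuck-at-0

Fault-free values for test 1 (a=1, b=1, c=1): n1=0, n2=0, n3=0, n4=1, n5=1, n6=1, n7=1, n8=1, giving Y1=1, Y2=1. Observed Y1=1, Y2=0.
Test 1: faults giving observed Y1=1, Y2=0 are {n7 stuck-at-0, n8 stuck-at-0}.
Test 2 (a=0, b=1, c=0): fault-free n1=1, n2=0, n3=1, n4=1, n5=0, n6=0, n7=0, n8=1 → Y1=0, Y2=1; observed Y1=0, Y2=0. Eliminates n7 stuck-at-0.
Only n8 stuck-at-0 is consistent with every test.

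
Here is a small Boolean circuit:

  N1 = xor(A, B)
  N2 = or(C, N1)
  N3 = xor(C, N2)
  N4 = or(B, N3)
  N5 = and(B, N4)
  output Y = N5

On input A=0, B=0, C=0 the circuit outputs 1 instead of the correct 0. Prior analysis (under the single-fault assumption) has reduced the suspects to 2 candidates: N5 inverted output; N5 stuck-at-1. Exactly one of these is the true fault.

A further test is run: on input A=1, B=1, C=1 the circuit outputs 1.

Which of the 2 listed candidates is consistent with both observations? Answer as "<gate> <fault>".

Evaluate each candidate on input A=1, B=1, C=1:
  N5 inverted output: N1=0, N2=1, N3=0, N4=1, N5=0 [inverted output] → 0 — eliminated
  N5 stuck-at-1: N1=0, N2=1, N3=0, N4=1, N5=1 [stuck-at-1] → 1 — matches
Only N5 stuck-at-1 reproduces the observed 1.

N5 stuck-at-1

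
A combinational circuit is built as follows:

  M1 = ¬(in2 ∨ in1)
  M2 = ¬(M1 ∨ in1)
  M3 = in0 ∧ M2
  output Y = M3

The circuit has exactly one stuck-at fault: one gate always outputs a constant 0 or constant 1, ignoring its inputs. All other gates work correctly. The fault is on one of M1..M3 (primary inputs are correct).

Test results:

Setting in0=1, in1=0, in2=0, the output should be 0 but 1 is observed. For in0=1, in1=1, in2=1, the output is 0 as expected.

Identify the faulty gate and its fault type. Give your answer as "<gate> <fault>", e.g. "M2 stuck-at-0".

M1 stuck-at-0

Fault-free values for test 1 (in0=1, in1=0, in2=0): M1=1, M2=0, M3=0, giving Y=0. Observed 1.
Test 1: faults giving observed 1 are {M1 stuck-at-0, M2 stuck-at-1, M3 stuck-at-1}.
Test 2 (in0=1, in1=1, in2=1): fault-free M1=0, M2=0, M3=0 → 0; observed 0. Eliminates M2 stuck-at-1, M3 stuck-at-1.
Only M1 stuck-at-0 is consistent with every test.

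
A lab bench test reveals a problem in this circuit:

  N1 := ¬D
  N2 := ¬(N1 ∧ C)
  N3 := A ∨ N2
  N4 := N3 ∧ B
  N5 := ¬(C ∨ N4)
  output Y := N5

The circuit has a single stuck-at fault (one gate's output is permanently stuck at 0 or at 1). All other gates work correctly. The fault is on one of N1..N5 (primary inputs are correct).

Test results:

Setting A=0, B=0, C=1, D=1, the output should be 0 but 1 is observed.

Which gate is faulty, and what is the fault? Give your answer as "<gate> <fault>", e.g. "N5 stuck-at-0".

N5 stuck-at-1

Fault-free values for test 1 (A=0, B=0, C=1, D=1): N1=0, N2=1, N3=1, N4=0, N5=0, giving Y=0. Observed 1.
Test 1: faults giving observed 1 are {N5 stuck-at-1}.
Only N5 stuck-at-1 is consistent with every test.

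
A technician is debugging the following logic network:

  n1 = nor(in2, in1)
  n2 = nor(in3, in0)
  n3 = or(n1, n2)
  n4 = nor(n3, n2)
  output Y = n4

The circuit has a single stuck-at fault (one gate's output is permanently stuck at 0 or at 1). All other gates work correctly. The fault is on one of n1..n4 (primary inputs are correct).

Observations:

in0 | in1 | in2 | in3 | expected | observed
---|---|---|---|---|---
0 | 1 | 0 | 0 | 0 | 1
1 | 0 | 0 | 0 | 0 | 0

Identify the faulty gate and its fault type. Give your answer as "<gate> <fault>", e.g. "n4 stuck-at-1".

n2 stuck-at-0

Fault-free values for test 1 (in0=0, in1=1, in2=0, in3=0): n1=0, n2=1, n3=1, n4=0, giving Y=0. Observed 1.
Test 1: faults giving observed 1 are {n2 stuck-at-0, n4 stuck-at-1}.
Test 2 (in0=1, in1=0, in2=0, in3=0): fault-free n1=1, n2=0, n3=1, n4=0 → 0; observed 0. Eliminates n4 stuck-at-1.
Only n2 stuck-at-0 is consistent with every test.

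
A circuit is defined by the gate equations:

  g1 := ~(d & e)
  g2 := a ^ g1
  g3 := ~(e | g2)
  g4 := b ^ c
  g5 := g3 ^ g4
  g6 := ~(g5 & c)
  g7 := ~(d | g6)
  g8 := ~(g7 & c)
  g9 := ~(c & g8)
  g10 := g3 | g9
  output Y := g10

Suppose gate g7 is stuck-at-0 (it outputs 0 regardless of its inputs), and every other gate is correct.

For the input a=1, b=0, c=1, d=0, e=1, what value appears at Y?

0

Propagate with g7 forced: g1=1, g2=0, g3=0, g4=1, g5=1, g6=0, g7=0 [stuck-at-0], g8=1, g9=0, g10=0.
So Y = 0. (Without the fault it would be 1.)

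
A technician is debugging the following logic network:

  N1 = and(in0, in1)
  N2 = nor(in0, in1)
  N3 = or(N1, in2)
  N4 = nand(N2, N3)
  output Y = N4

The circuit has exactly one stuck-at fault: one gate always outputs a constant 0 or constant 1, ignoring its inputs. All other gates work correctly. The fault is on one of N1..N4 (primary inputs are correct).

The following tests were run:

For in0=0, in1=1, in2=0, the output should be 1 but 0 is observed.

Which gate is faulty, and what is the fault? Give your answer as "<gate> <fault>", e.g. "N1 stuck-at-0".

N4 stuck-at-0

Fault-free values for test 1 (in0=0, in1=1, in2=0): N1=0, N2=0, N3=0, N4=1, giving Y=1. Observed 0.
Test 1: faults giving observed 0 are {N4 stuck-at-0}.
Only N4 stuck-at-0 is consistent with every test.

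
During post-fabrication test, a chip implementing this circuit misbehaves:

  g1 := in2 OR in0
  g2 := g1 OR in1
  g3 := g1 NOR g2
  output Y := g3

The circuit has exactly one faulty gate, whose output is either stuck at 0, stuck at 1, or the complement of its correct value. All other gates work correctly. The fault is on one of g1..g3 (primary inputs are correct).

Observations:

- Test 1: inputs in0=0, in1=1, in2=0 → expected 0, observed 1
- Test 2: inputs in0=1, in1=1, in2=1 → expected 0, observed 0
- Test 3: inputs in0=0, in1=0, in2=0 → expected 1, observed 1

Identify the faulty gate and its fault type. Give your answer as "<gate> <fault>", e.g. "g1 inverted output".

Fault-free values for test 1 (in0=0, in1=1, in2=0): g1=0, g2=1, g3=0, giving Y=0. Observed 1.
Test 1: faults giving observed 1 are {g2 stuck-at-0, g2 inverted output, g3 stuck-at-1, g3 inverted output}.
Test 2 (in0=1, in1=1, in2=1): fault-free g1=1, g2=1, g3=0 → 0; observed 0. Eliminates g3 stuck-at-1, g3 inverted output.
Test 3 (in0=0, in1=0, in2=0): fault-free g1=0, g2=0, g3=1 → 1; observed 1. Eliminates g2 inverted output.
Only g2 stuck-at-0 is consistent with every test.

g2 stuck-at-0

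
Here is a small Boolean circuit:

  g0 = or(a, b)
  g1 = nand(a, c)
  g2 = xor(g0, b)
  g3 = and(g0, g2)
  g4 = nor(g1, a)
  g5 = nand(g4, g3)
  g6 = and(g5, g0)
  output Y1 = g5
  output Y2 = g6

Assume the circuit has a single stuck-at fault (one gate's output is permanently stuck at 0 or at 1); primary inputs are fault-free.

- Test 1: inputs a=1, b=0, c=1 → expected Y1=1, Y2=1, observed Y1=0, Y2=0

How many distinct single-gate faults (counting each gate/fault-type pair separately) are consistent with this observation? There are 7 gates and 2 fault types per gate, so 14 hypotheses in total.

Fault-free: g0=1, g1=0, g2=1, g3=1, g4=0, g5=1, g6=1 → Y1=1, Y2=1. Observed Y1=0, Y2=0.
  g0 stuck-at-0: output Y1=1, Y2=0 ✗
  g0 stuck-at-1: output Y1=1, Y2=1 ✗
  g1 stuck-at-0: output Y1=1, Y2=1 ✗
  g1 stuck-at-1: output Y1=1, Y2=1 ✗
  g2 stuck-at-0: output Y1=1, Y2=1 ✗
  g2 stuck-at-1: output Y1=1, Y2=1 ✗
  g3 stuck-at-0: output Y1=1, Y2=1 ✗
  g3 stuck-at-1: output Y1=1, Y2=1 ✗
  g4 stuck-at-0: output Y1=1, Y2=1 ✗
  g4 stuck-at-1: output Y1=0, Y2=0 ✓
  g5 stuck-at-0: output Y1=0, Y2=0 ✓
  g5 stuck-at-1: output Y1=1, Y2=1 ✗
  g6 stuck-at-0: output Y1=1, Y2=0 ✗
  g6 stuck-at-1: output Y1=1, Y2=1 ✗
Consistent faults: {g4 stuck-at-1, g5 stuck-at-0} — 2 in all.

2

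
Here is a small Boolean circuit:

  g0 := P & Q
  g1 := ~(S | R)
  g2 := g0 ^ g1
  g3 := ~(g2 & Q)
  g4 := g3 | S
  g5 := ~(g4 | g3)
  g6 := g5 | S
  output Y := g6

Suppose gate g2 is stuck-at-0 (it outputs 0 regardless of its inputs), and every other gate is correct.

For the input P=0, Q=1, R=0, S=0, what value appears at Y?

0

Propagate with g2 forced: g0=0, g1=1, g2=0 [stuck-at-0], g3=1, g4=1, g5=0, g6=0.
So Y = 0. (Without the fault it would be 1.)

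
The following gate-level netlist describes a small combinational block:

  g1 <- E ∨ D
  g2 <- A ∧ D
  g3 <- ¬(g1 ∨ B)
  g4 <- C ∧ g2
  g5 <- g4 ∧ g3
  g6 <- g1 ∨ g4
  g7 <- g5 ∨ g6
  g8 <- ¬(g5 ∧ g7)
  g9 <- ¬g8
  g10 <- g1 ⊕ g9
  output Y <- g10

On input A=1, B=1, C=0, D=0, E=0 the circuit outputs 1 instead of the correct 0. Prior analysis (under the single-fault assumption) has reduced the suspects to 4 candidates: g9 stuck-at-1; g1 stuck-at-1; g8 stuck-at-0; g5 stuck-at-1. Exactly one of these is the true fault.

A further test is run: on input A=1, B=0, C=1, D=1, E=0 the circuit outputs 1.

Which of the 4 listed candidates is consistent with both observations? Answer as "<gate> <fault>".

Evaluate each candidate on input A=1, B=0, C=1, D=1, E=0:
  g9 stuck-at-1: g1=1, g2=1, g3=0, g4=1, g5=0, g6=1, g7=1, g8=1, g9=1 [stuck-at-1], g10=0 → 0 — eliminated
  g1 stuck-at-1: g1=1 [stuck-at-1], g2=1, g3=0, g4=1, g5=0, g6=1, g7=1, g8=1, g9=0, g10=1 → 1 — matches
  g8 stuck-at-0: g1=1, g2=1, g3=0, g4=1, g5=0, g6=1, g7=1, g8=0 [stuck-at-0], g9=1, g10=0 → 0 — eliminated
  g5 stuck-at-1: g1=1, g2=1, g3=0, g4=1, g5=1 [stuck-at-1], g6=1, g7=1, g8=0, g9=1, g10=0 → 0 — eliminated
Only g1 stuck-at-1 reproduces the observed 1.

g1 stuck-at-1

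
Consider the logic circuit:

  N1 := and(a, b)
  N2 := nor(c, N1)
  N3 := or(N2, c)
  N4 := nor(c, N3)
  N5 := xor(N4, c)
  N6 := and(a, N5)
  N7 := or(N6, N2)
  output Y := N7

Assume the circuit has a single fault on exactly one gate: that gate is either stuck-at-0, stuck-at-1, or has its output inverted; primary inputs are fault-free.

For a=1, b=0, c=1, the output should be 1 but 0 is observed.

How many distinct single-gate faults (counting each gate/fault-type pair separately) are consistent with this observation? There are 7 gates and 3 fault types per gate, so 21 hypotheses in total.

Fault-free: N1=0, N2=0, N3=1, N4=0, N5=1, N6=1, N7=1 → 1. Observed 0.
  N1: none of the 3 fault types match ✗
  N2: none of the 3 fault types match ✗
  N3: none of the 3 fault types match ✗
  N4: stuck-at-1, inverted output ✓; others ✗
  N5: stuck-at-0, inverted output ✓; others ✗
  N6: stuck-at-0, inverted output ✓; others ✗
  N7: stuck-at-0, inverted output ✓; others ✗
Consistent faults: {N4 stuck-at-1, N4 inverted output, N5 stuck-at-0, N5 inverted output, N6 stuck-at-0, N6 inverted output, N7 stuck-at-0, N7 inverted output} — 8 in all.

8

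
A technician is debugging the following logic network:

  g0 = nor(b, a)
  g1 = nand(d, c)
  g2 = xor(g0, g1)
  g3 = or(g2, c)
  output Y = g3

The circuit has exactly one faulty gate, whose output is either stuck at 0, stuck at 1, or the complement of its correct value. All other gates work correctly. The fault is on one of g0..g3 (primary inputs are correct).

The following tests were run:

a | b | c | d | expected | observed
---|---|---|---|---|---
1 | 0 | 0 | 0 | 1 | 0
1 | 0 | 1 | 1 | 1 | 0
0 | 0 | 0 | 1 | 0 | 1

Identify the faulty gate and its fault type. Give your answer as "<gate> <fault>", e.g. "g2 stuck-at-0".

Fault-free values for test 1 (a=1, b=0, c=0, d=0): g0=0, g1=1, g2=1, g3=1, giving Y=1. Observed 0.
Test 1: faults giving observed 0 are {g0 stuck-at-1, g0 inverted output, g1 stuck-at-0, g1 inverted output, g2 stuck-at-0, g2 inverted output, g3 stuck-at-0, g3 inverted output}.
Test 2 (a=1, b=0, c=1, d=1): fault-free g0=0, g1=0, g2=0, g3=1 → 1; observed 0. Eliminates g0 stuck-at-1, g0 inverted output, g1 stuck-at-0, g1 inverted output, g2 stuck-at-0, g2 inverted output.
Test 3 (a=0, b=0, c=0, d=1): fault-free g0=1, g1=1, g2=0, g3=0 → 0; observed 1. Eliminates g3 stuck-at-0.
Only g3 inverted output is consistent with every test.

g3 inverted output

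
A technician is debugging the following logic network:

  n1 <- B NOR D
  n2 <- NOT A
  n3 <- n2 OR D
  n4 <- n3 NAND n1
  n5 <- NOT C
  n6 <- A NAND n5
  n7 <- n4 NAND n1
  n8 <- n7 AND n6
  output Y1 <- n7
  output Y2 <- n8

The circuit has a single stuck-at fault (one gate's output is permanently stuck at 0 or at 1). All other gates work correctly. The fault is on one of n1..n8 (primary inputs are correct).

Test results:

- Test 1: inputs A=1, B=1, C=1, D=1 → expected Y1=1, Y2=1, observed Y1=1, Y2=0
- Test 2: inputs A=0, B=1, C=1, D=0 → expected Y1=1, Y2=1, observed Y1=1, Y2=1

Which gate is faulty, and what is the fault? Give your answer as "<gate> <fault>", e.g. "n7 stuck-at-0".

n5 stuck-at-1

Fault-free values for test 1 (A=1, B=1, C=1, D=1): n1=0, n2=0, n3=1, n4=1, n5=0, n6=1, n7=1, n8=1, giving Y1=1, Y2=1. Observed Y1=1, Y2=0.
Test 1: faults giving observed Y1=1, Y2=0 are {n5 stuck-at-1, n6 stuck-at-0, n8 stuck-at-0}.
Test 2 (A=0, B=1, C=1, D=0): fault-free n1=0, n2=1, n3=1, n4=1, n5=0, n6=1, n7=1, n8=1 → Y1=1, Y2=1; observed Y1=1, Y2=1. Eliminates n6 stuck-at-0, n8 stuck-at-0.
Only n5 stuck-at-1 is consistent with every test.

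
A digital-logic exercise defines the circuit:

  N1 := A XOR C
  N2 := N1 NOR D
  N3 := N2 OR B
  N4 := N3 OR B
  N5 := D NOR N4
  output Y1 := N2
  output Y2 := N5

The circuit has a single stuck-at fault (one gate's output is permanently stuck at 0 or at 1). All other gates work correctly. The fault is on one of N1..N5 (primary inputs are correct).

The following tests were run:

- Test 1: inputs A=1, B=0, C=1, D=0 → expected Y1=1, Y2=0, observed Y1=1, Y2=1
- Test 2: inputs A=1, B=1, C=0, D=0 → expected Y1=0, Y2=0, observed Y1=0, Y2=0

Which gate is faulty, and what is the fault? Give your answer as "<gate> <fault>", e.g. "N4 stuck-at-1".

N3 stuck-at-0

Fault-free values for test 1 (A=1, B=0, C=1, D=0): N1=0, N2=1, N3=1, N4=1, N5=0, giving Y1=1, Y2=0. Observed Y1=1, Y2=1.
Test 1: faults giving observed Y1=1, Y2=1 are {N3 stuck-at-0, N4 stuck-at-0, N5 stuck-at-1}.
Test 2 (A=1, B=1, C=0, D=0): fault-free N1=1, N2=0, N3=1, N4=1, N5=0 → Y1=0, Y2=0; observed Y1=0, Y2=0. Eliminates N4 stuck-at-0, N5 stuck-at-1.
Only N3 stuck-at-0 is consistent with every test.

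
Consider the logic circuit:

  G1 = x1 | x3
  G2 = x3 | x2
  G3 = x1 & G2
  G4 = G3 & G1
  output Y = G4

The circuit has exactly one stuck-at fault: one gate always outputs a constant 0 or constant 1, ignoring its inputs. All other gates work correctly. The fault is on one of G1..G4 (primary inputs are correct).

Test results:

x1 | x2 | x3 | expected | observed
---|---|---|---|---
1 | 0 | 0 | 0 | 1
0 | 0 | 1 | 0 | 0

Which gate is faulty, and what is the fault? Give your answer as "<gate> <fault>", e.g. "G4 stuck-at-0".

Fault-free values for test 1 (x1=1, x2=0, x3=0): G1=1, G2=0, G3=0, G4=0, giving Y=0. Observed 1.
Test 1: faults giving observed 1 are {G2 stuck-at-1, G3 stuck-at-1, G4 stuck-at-1}.
Test 2 (x1=0, x2=0, x3=1): fault-free G1=1, G2=1, G3=0, G4=0 → 0; observed 0. Eliminates G3 stuck-at-1, G4 stuck-at-1.
Only G2 stuck-at-1 is consistent with every test.

G2 stuck-at-1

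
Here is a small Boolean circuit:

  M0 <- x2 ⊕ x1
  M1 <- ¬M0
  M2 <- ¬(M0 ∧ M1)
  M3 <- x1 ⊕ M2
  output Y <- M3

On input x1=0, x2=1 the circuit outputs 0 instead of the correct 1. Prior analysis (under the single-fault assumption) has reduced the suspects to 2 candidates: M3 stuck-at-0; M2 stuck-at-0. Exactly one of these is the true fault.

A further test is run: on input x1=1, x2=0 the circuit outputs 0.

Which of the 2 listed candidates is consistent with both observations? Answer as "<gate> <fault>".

Evaluate each candidate on input x1=1, x2=0:
  M3 stuck-at-0: M0=1, M1=0, M2=1, M3=0 [stuck-at-0] → 0 — matches
  M2 stuck-at-0: M0=1, M1=0, M2=0 [stuck-at-0], M3=1 → 1 — eliminated
Only M3 stuck-at-0 reproduces the observed 0.

M3 stuck-at-0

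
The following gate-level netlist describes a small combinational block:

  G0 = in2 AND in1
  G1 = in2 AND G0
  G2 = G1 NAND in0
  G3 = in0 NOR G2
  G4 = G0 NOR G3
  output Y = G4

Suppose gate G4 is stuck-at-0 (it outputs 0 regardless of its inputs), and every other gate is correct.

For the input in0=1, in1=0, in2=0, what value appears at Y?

Propagate with G4 forced: G0=0, G1=0, G2=1, G3=0, G4=0 [stuck-at-0].
So Y = 0. (Without the fault it would be 1.)

0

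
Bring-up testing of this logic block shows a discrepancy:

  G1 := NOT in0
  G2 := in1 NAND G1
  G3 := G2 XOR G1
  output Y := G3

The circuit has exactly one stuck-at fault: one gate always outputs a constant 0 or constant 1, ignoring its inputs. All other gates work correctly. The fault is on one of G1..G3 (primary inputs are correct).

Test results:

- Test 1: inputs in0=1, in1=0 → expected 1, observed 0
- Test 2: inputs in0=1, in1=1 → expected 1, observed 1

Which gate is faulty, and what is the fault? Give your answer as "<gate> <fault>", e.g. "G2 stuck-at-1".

Fault-free values for test 1 (in0=1, in1=0): G1=0, G2=1, G3=1, giving Y=1. Observed 0.
Test 1: faults giving observed 0 are {G1 stuck-at-1, G2 stuck-at-0, G3 stuck-at-0}.
Test 2 (in0=1, in1=1): fault-free G1=0, G2=1, G3=1 → 1; observed 1. Eliminates G2 stuck-at-0, G3 stuck-at-0.
Only G1 stuck-at-1 is consistent with every test.

G1 stuck-at-1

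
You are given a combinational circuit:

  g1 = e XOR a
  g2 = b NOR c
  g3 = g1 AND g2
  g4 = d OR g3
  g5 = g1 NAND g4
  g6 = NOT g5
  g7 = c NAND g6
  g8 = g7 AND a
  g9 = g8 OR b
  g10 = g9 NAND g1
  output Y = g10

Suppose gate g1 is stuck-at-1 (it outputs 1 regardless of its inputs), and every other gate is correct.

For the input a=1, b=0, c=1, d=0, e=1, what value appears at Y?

0

Propagate with g1 forced: g1=1 [stuck-at-1], g2=0, g3=0, g4=0, g5=1, g6=0, g7=1, g8=1, g9=1, g10=0.
So Y = 0. (Without the fault it would be 1.)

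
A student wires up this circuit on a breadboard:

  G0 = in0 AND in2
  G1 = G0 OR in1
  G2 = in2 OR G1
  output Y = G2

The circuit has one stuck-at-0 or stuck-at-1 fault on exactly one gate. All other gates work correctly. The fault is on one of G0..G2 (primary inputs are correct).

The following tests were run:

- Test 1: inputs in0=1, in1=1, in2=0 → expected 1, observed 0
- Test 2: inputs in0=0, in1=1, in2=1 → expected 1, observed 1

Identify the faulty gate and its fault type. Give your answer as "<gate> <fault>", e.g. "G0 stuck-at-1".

Fault-free values for test 1 (in0=1, in1=1, in2=0): G0=0, G1=1, G2=1, giving Y=1. Observed 0.
Test 1: faults giving observed 0 are {G1 stuck-at-0, G2 stuck-at-0}.
Test 2 (in0=0, in1=1, in2=1): fault-free G0=0, G1=1, G2=1 → 1; observed 1. Eliminates G2 stuck-at-0.
Only G1 stuck-at-0 is consistent with every test.

G1 stuck-at-0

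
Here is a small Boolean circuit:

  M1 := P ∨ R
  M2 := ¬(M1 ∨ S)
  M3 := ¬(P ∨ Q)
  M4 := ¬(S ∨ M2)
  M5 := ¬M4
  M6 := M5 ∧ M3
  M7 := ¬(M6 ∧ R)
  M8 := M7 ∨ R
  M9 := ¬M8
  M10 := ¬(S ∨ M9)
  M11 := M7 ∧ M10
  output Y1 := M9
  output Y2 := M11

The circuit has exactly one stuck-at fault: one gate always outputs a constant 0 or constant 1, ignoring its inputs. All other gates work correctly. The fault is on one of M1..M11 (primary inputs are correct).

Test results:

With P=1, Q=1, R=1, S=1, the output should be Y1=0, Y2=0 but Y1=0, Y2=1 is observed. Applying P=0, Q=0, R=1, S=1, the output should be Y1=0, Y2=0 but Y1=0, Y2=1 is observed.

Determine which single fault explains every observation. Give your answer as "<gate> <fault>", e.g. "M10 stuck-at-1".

M11 stuck-at-1

Fault-free values for test 1 (P=1, Q=1, R=1, S=1): M1=1, M2=0, M3=0, M4=0, M5=1, M6=0, M7=1, M8=1, M9=0, M10=0, M11=0, giving Y1=0, Y2=0. Observed Y1=0, Y2=1.
Test 1: faults giving observed Y1=0, Y2=1 are {M10 stuck-at-1, M11 stuck-at-1}.
Test 2 (P=0, Q=0, R=1, S=1): fault-free M1=1, M2=0, M3=1, M4=0, M5=1, M6=1, M7=0, M8=1, M9=0, M10=0, M11=0 → Y1=0, Y2=0; observed Y1=0, Y2=1. Eliminates M10 stuck-at-1.
Only M11 stuck-at-1 is consistent with every test.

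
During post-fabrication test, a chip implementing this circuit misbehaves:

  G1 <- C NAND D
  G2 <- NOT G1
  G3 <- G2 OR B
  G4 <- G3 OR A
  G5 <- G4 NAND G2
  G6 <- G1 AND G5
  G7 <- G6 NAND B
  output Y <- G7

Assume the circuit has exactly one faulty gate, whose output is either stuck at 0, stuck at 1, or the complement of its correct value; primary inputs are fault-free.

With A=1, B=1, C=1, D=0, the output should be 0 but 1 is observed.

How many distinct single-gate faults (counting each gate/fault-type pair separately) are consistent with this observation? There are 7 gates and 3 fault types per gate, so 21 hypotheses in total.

Fault-free: G1=1, G2=0, G3=1, G4=1, G5=1, G6=1, G7=0 → 0. Observed 1.
  G1: stuck-at-0, inverted output ✓; others ✗
  G2: stuck-at-1, inverted output ✓; others ✗
  G3: none of the 3 fault types match ✗
  G4: none of the 3 fault types match ✗
  G5: stuck-at-0, inverted output ✓; others ✗
  G6: stuck-at-0, inverted output ✓; others ✗
  G7: stuck-at-1, inverted output ✓; others ✗
Consistent faults: {G1 stuck-at-0, G1 inverted output, G2 stuck-at-1, G2 inverted output, G5 stuck-at-0, G5 inverted output, G6 stuck-at-0, G6 inverted output, G7 stuck-at-1, G7 inverted output} — 10 in all.

10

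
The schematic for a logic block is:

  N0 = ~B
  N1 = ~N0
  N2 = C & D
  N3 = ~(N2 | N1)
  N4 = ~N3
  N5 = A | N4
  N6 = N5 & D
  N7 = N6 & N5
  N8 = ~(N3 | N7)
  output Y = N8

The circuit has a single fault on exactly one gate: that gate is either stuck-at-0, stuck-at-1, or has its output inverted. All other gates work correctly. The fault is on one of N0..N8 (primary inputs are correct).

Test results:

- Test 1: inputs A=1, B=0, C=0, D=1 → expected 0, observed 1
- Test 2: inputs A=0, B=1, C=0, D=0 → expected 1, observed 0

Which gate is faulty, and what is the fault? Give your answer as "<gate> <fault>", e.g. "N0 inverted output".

Fault-free values for test 1 (A=1, B=0, C=0, D=1): N0=1, N1=0, N2=0, N3=1, N4=0, N5=1, N6=1, N7=1, N8=0, giving Y=0. Observed 1.
Test 1: faults giving observed 1 are {N8 stuck-at-1, N8 inverted output}.
Test 2 (A=0, B=1, C=0, D=0): fault-free N0=0, N1=1, N2=0, N3=0, N4=1, N5=1, N6=0, N7=0, N8=1 → 1; observed 0. Eliminates N8 stuck-at-1.
Only N8 inverted output is consistent with every test.

N8 inverted output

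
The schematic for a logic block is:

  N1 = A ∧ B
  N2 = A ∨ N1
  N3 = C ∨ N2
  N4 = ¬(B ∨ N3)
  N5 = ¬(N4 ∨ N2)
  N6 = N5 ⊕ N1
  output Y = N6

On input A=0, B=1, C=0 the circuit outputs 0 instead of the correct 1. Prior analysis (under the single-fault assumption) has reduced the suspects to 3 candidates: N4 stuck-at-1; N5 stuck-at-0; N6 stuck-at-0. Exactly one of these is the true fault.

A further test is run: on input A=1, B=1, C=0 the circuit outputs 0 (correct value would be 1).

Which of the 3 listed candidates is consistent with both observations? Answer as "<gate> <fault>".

Evaluate each candidate on input A=1, B=1, C=0:
  N4 stuck-at-1: N1=1, N2=1, N3=1, N4=1 [stuck-at-1], N5=0, N6=1 → 1 — eliminated
  N5 stuck-at-0: N1=1, N2=1, N3=1, N4=0, N5=0 [stuck-at-0], N6=1 → 1 — eliminated
  N6 stuck-at-0: N1=1, N2=1, N3=1, N4=0, N5=0, N6=0 [stuck-at-0] → 0 — matches
Only N6 stuck-at-0 reproduces the observed 0.

N6 stuck-at-0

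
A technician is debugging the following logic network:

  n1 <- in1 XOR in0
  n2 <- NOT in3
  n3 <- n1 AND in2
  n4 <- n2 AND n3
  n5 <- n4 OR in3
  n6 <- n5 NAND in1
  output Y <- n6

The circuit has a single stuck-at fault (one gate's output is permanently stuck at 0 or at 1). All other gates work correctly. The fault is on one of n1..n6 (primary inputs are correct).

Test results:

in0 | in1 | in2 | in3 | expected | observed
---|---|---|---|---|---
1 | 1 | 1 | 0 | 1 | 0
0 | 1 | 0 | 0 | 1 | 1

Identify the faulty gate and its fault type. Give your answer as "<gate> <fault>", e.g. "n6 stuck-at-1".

n1 stuck-at-1

Fault-free values for test 1 (in0=1, in1=1, in2=1, in3=0): n1=0, n2=1, n3=0, n4=0, n5=0, n6=1, giving Y=1. Observed 0.
Test 1: faults giving observed 0 are {n1 stuck-at-1, n3 stuck-at-1, n4 stuck-at-1, n5 stuck-at-1, n6 stuck-at-0}.
Test 2 (in0=0, in1=1, in2=0, in3=0): fault-free n1=1, n2=1, n3=0, n4=0, n5=0, n6=1 → 1; observed 1. Eliminates n3 stuck-at-1, n4 stuck-at-1, n5 stuck-at-1, n6 stuck-at-0.
Only n1 stuck-at-1 is consistent with every test.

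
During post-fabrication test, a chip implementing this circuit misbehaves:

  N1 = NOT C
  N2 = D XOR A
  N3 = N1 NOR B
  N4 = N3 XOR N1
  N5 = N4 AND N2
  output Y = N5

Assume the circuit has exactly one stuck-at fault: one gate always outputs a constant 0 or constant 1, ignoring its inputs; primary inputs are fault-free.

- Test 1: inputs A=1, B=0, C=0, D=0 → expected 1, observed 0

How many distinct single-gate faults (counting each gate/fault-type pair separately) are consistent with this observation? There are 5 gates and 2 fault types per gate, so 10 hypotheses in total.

Fault-free: N1=1, N2=1, N3=0, N4=1, N5=1 → 1. Observed 0.
  N1 stuck-at-0: output 1 ✗
  N1 stuck-at-1: output 1 ✗
  N2 stuck-at-0: output 0 ✓
  N2 stuck-at-1: output 1 ✗
  N3 stuck-at-0: output 1 ✗
  N3 stuck-at-1: output 0 ✓
  N4 stuck-at-0: output 0 ✓
  N4 stuck-at-1: output 1 ✗
  N5 stuck-at-0: output 0 ✓
  N5 stuck-at-1: output 1 ✗
Consistent faults: {N2 stuck-at-0, N3 stuck-at-1, N4 stuck-at-0, N5 stuck-at-0} — 4 in all.

4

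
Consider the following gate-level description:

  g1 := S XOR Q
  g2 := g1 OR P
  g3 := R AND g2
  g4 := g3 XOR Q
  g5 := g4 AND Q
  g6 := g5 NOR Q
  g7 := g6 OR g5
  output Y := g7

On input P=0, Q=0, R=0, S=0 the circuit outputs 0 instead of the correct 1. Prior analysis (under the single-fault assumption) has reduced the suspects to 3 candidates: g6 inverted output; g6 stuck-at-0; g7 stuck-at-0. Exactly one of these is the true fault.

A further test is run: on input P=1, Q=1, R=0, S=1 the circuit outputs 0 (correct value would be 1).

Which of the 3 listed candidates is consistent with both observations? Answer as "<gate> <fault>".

g7 stuck-at-0

Evaluate each candidate on input P=1, Q=1, R=0, S=1:
  g6 inverted output: g1=0, g2=1, g3=0, g4=1, g5=1, g6=1 [inverted output], g7=1 → 1 — eliminated
  g6 stuck-at-0: g1=0, g2=1, g3=0, g4=1, g5=1, g6=0 [stuck-at-0], g7=1 → 1 — eliminated
  g7 stuck-at-0: g1=0, g2=1, g3=0, g4=1, g5=1, g6=0, g7=0 [stuck-at-0] → 0 — matches
Only g7 stuck-at-0 reproduces the observed 0.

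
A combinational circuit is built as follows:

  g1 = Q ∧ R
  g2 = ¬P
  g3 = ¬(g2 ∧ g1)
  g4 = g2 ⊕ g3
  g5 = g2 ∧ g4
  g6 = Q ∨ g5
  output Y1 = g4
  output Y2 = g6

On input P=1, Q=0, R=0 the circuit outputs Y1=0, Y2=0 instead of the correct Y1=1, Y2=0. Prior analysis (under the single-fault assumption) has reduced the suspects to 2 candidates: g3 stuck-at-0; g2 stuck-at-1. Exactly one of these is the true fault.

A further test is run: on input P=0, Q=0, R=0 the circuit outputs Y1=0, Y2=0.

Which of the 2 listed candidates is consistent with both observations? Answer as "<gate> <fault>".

Evaluate each candidate on input P=0, Q=0, R=0:
  g3 stuck-at-0: g1=0, g2=1, g3=0 [stuck-at-0], g4=1, g5=1, g6=1 → Y1=1, Y2=1 — eliminated
  g2 stuck-at-1: g1=0, g2=1 [stuck-at-1], g3=1, g4=0, g5=0, g6=0 → Y1=0, Y2=0 — matches
Only g2 stuck-at-1 reproduces the observed Y1=0, Y2=0.

g2 stuck-at-1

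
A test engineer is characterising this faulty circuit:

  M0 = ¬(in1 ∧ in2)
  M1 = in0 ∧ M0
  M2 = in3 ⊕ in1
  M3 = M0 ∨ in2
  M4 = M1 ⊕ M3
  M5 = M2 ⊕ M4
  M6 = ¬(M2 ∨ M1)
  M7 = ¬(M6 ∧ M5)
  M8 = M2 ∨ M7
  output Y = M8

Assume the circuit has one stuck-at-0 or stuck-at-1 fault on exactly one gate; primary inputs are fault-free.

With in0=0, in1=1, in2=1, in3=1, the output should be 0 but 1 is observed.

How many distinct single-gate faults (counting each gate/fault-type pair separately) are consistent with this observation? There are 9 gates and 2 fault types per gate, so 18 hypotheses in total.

8

Fault-free: M0=0, M1=0, M2=0, M3=1, M4=1, M5=1, M6=1, M7=0, M8=0 → 0. Observed 1.
  M0: none of the 2 fault types match ✗
  M1: stuck-at-1 ✓; others ✗
  M2: stuck-at-1 ✓; others ✗
  M3: stuck-at-0 ✓; others ✗
  M4: stuck-at-0 ✓; others ✗
  M5: stuck-at-0 ✓; others ✗
  M6: stuck-at-0 ✓; others ✗
  M7: stuck-at-1 ✓; others ✗
  M8: stuck-at-1 ✓; others ✗
Consistent faults: {M1 stuck-at-1, M2 stuck-at-1, M3 stuck-at-0, M4 stuck-at-0, M5 stuck-at-0, M6 stuck-at-0, M7 stuck-at-1, M8 stuck-at-1} — 8 in all.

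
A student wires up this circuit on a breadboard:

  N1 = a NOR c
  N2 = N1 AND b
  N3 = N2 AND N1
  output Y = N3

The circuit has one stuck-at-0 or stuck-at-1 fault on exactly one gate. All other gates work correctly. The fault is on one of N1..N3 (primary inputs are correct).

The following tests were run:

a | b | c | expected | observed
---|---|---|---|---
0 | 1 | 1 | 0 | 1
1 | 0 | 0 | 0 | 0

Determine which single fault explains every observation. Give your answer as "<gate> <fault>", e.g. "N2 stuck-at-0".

Fault-free values for test 1 (a=0, b=1, c=1): N1=0, N2=0, N3=0, giving Y=0. Observed 1.
Test 1: faults giving observed 1 are {N1 stuck-at-1, N3 stuck-at-1}.
Test 2 (a=1, b=0, c=0): fault-free N1=0, N2=0, N3=0 → 0; observed 0. Eliminates N3 stuck-at-1.
Only N1 stuck-at-1 is consistent with every test.

N1 stuck-at-1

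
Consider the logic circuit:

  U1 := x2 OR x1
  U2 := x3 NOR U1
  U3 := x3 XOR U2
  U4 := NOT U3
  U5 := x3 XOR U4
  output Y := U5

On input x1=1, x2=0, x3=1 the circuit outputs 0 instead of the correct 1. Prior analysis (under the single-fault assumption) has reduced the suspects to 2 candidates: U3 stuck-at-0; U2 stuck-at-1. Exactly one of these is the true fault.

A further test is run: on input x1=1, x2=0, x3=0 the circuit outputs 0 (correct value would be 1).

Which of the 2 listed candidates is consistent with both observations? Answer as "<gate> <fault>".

U2 stuck-at-1

Evaluate each candidate on input x1=1, x2=0, x3=0:
  U3 stuck-at-0: U1=1, U2=0, U3=0 [stuck-at-0], U4=1, U5=1 → 1 — eliminated
  U2 stuck-at-1: U1=1, U2=1 [stuck-at-1], U3=1, U4=0, U5=0 → 0 — matches
Only U2 stuck-at-1 reproduces the observed 0.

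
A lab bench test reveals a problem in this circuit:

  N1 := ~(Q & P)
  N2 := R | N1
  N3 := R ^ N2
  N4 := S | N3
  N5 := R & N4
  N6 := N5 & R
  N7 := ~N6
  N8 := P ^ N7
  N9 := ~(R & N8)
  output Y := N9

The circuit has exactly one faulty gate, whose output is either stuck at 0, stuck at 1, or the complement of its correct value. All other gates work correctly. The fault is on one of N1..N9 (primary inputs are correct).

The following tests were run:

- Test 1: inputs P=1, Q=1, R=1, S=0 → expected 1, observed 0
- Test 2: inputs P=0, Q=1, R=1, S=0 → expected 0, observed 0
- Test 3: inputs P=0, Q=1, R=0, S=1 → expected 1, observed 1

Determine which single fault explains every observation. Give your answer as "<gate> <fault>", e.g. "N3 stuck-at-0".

N8 stuck-at-1

Fault-free values for test 1 (P=1, Q=1, R=1, S=0): N1=0, N2=1, N3=0, N4=0, N5=0, N6=0, N7=1, N8=0, N9=1, giving Y=1. Observed 0.
Test 1: faults giving observed 0 are {N2 stuck-at-0, N2 inverted output, N3 stuck-at-1, N3 inverted output, N4 stuck-at-1, N4 inverted output, N5 stuck-at-1, N5 inverted output, N6 stuck-at-1, N6 inverted output, N7 stuck-at-0, N7 inverted output, N8 stuck-at-1, N8 inverted output, N9 stuck-at-0, N9 inverted output}.
Test 2 (P=0, Q=1, R=1, S=0): fault-free N1=1, N2=1, N3=0, N4=0, N5=0, N6=0, N7=1, N8=1, N9=0 → 0; observed 0. Eliminates N2 stuck-at-0, N2 inverted output, N3 stuck-at-1, N3 inverted output, N4 stuck-at-1, N4 inverted output, N5 stuck-at-1, N5 inverted output, N6 stuck-at-1, N6 inverted output, N7 stuck-at-0, N7 inverted output, N8 inverted output, N9 inverted output.
Test 3 (P=0, Q=1, R=0, S=1): fault-free N1=1, N2=1, N3=1, N4=1, N5=0, N6=0, N7=1, N8=1, N9=1 → 1; observed 1. Eliminates N9 stuck-at-0.
Only N8 stuck-at-1 is consistent with every test.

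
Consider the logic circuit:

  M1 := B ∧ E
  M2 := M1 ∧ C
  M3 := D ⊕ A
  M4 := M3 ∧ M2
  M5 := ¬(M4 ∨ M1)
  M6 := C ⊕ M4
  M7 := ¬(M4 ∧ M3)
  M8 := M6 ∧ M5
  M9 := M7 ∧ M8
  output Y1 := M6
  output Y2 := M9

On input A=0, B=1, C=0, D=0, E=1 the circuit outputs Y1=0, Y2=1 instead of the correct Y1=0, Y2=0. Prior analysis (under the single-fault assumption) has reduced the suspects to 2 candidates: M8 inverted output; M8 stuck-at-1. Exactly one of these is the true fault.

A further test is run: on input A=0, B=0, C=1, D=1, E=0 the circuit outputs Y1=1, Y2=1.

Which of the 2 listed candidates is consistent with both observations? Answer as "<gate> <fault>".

M8 stuck-at-1

Evaluate each candidate on input A=0, B=0, C=1, D=1, E=0:
  M8 inverted output: M1=0, M2=0, M3=1, M4=0, M5=1, M6=1, M7=1, M8=0 [inverted output], M9=0 → Y1=1, Y2=0 — eliminated
  M8 stuck-at-1: M1=0, M2=0, M3=1, M4=0, M5=1, M6=1, M7=1, M8=1 [stuck-at-1], M9=1 → Y1=1, Y2=1 — matches
Only M8 stuck-at-1 reproduces the observed Y1=1, Y2=1.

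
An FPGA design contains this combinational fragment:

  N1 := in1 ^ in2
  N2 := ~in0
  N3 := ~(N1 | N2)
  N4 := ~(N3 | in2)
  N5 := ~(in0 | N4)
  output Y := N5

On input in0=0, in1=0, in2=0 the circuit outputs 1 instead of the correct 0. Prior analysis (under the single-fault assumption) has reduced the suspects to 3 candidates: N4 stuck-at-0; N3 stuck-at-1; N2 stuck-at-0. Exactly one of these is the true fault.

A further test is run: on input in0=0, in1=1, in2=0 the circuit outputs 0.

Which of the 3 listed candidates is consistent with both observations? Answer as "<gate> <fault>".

N2 stuck-at-0

Evaluate each candidate on input in0=0, in1=1, in2=0:
  N4 stuck-at-0: N1=1, N2=1, N3=0, N4=0 [stuck-at-0], N5=1 → 1 — eliminated
  N3 stuck-at-1: N1=1, N2=1, N3=1 [stuck-at-1], N4=0, N5=1 → 1 — eliminated
  N2 stuck-at-0: N1=1, N2=0 [stuck-at-0], N3=0, N4=1, N5=0 → 0 — matches
Only N2 stuck-at-0 reproduces the observed 0.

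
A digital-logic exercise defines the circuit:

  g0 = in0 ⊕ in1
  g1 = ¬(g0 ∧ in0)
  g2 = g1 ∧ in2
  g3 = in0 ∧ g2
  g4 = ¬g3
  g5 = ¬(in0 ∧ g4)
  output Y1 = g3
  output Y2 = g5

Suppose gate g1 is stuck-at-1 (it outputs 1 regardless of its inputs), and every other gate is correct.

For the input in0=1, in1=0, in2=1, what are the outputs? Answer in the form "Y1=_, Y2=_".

Y1=1, Y2=1

Propagate with g1 forced: g0=1, g1=1 [stuck-at-1], g2=1, g3=1, g4=0, g5=1.
So the outputs are Y1=1, Y2=1. (Without the fault they would be Y1=0, Y2=0.)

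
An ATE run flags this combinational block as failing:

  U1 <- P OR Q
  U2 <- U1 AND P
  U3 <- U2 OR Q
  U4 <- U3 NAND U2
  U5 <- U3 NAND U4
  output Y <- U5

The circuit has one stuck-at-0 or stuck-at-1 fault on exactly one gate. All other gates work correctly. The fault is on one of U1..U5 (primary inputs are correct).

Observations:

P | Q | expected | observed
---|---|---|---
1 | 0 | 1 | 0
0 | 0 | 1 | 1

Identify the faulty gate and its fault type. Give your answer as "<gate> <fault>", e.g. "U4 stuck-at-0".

U4 stuck-at-1

Fault-free values for test 1 (P=1, Q=0): U1=1, U2=1, U3=1, U4=0, U5=1, giving Y=1. Observed 0.
Test 1: faults giving observed 0 are {U4 stuck-at-1, U5 stuck-at-0}.
Test 2 (P=0, Q=0): fault-free U1=0, U2=0, U3=0, U4=1, U5=1 → 1; observed 1. Eliminates U5 stuck-at-0.
Only U4 stuck-at-1 is consistent with every test.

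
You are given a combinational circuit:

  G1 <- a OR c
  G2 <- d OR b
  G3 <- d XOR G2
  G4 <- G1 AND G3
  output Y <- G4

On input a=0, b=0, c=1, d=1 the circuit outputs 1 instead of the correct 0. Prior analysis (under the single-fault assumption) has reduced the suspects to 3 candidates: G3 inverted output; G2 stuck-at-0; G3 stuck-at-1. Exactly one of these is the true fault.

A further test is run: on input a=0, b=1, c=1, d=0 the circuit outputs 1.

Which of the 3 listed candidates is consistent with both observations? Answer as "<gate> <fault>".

Evaluate each candidate on input a=0, b=1, c=1, d=0:
  G3 inverted output: G1=1, G2=1, G3=0 [inverted output], G4=0 → 0 — eliminated
  G2 stuck-at-0: G1=1, G2=0 [stuck-at-0], G3=0, G4=0 → 0 — eliminated
  G3 stuck-at-1: G1=1, G2=1, G3=1 [stuck-at-1], G4=1 → 1 — matches
Only G3 stuck-at-1 reproduces the observed 1.

G3 stuck-at-1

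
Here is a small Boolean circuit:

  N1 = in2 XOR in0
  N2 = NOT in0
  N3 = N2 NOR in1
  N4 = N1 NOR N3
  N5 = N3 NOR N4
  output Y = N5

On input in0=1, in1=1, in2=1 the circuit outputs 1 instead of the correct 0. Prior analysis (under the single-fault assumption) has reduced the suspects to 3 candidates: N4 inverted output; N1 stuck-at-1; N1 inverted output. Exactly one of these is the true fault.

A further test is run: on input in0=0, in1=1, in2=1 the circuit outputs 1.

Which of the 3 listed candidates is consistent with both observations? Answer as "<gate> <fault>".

N1 stuck-at-1

Evaluate each candidate on input in0=0, in1=1, in2=1:
  N4 inverted output: N1=1, N2=1, N3=0, N4=1 [inverted output], N5=0 → 0 — eliminated
  N1 stuck-at-1: N1=1 [stuck-at-1], N2=1, N3=0, N4=0, N5=1 → 1 — matches
  N1 inverted output: N1=0 [inverted output], N2=1, N3=0, N4=1, N5=0 → 0 — eliminated
Only N1 stuck-at-1 reproduces the observed 1.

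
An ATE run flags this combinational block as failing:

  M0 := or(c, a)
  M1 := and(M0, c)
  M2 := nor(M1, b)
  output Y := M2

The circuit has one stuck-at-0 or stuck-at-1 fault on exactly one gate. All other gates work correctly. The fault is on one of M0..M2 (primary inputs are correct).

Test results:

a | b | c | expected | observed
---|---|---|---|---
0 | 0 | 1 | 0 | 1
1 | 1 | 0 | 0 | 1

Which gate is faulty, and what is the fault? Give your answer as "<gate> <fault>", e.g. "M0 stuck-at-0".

M2 stuck-at-1

Fault-free values for test 1 (a=0, b=0, c=1): M0=1, M1=1, M2=0, giving Y=0. Observed 1.
Test 1: faults giving observed 1 are {M0 stuck-at-0, M1 stuck-at-0, M2 stuck-at-1}.
Test 2 (a=1, b=1, c=0): fault-free M0=1, M1=0, M2=0 → 0; observed 1. Eliminates M0 stuck-at-0, M1 stuck-at-0.
Only M2 stuck-at-1 is consistent with every test.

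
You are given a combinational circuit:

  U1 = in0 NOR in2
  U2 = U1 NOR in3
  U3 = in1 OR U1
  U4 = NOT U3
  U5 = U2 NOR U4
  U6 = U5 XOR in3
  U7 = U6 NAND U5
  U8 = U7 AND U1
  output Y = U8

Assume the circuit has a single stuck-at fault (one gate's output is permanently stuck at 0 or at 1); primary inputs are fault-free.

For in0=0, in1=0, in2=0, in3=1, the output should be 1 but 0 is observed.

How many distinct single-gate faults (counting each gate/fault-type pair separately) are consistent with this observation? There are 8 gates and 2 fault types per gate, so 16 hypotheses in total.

Fault-free: U1=1, U2=0, U3=1, U4=0, U5=1, U6=0, U7=1, U8=1 → 1. Observed 0.
  U1: stuck-at-0 ✓; others ✗
  U2: none of the 2 fault types match ✗
  U3: none of the 2 fault types match ✗
  U4: none of the 2 fault types match ✗
  U5: none of the 2 fault types match ✗
  U6: stuck-at-1 ✓; others ✗
  U7: stuck-at-0 ✓; others ✗
  U8: stuck-at-0 ✓; others ✗
Consistent faults: {U1 stuck-at-0, U6 stuck-at-1, U7 stuck-at-0, U8 stuck-at-0} — 4 in all.

4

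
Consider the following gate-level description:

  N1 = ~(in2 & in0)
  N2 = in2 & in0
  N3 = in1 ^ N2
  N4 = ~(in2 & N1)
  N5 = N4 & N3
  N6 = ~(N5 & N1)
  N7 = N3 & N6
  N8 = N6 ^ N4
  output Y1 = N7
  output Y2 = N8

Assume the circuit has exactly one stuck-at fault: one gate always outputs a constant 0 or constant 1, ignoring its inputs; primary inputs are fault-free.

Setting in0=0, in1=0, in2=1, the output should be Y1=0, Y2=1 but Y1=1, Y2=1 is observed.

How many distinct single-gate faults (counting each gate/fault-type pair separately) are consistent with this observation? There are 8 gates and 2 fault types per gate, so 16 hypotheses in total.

Fault-free: N1=1, N2=0, N3=0, N4=0, N5=0, N6=1, N7=0, N8=1 → Y1=0, Y2=1. Observed Y1=1, Y2=1.
  N1: none of the 2 fault types match ✗
  N2: stuck-at-1 ✓; others ✗
  N3: stuck-at-1 ✓; others ✗
  N4: none of the 2 fault types match ✗
  N5: none of the 2 fault types match ✗
  N6: none of the 2 fault types match ✗
  N7: stuck-at-1 ✓; others ✗
  N8: none of the 2 fault types match ✗
Consistent faults: {N2 stuck-at-1, N3 stuck-at-1, N7 stuck-at-1} — 3 in all.

3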